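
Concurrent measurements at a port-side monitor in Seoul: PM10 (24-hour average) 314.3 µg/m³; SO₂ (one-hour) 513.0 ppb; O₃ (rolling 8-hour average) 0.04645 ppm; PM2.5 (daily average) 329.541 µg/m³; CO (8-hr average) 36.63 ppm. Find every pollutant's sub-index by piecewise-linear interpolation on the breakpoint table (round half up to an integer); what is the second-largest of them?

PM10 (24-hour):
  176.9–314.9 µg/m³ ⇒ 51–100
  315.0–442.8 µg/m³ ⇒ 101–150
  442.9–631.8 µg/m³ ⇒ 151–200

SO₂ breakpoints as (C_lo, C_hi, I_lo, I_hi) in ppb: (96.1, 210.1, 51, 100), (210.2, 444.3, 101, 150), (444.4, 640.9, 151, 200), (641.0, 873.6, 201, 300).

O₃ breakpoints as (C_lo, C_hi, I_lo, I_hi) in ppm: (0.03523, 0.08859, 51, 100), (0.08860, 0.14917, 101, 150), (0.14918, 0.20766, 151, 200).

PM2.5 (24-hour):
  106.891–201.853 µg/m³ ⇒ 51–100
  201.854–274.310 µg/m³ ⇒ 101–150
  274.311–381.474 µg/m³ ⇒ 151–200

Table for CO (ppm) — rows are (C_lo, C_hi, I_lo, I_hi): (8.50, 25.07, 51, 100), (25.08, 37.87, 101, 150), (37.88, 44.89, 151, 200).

PM10: 314.3 lies in 176.9–314.9, so I_lo=51, I_hi=100, C_lo=176.9, C_hi=314.9.
(100−51)/(314.9−176.9) × (314.3−176.9) + 51 = 49/138.0 × 137.4 + 51 ≈ 99.79 → 100.
SO₂: 513.0 ∈ [444.4, 640.9] ↔ index [151, 200].
151 + (513.0−444.4)·(200−151)/(640.9−444.4) = 151 + 68.6·49/196.5 ≈ 168.11, so AQI = 168.
O₃ 0.04645: bracket 0.03523–0.08859 → index 51–100; slope 49/0.05336, offset 0.01122.
AQI = 51 + 49/0.05336·0.01122 ≈ 61.30 ⇒ 61.
PM2.5 329.541: bracket 274.311–381.474 → index 151–200; slope 49/107.163, offset 55.230.
AQI = 151 + 49/107.163·55.230 ≈ 176.25 ⇒ 176.
CO: 36.63 ∈ [25.08, 37.87] ↔ index [101, 150].
101 + (36.63−25.08)·(150−101)/(37.87−25.08) = 101 + 11.55·49/12.79 ≈ 145.25, so AQI = 145.
Sub-indices: PM10→100, SO₂→168, O₃→61, PM2.5→176, CO→145. Ranked high→low: 176, 168, 145, 100, 61. Second-highest sub-index = 168.

168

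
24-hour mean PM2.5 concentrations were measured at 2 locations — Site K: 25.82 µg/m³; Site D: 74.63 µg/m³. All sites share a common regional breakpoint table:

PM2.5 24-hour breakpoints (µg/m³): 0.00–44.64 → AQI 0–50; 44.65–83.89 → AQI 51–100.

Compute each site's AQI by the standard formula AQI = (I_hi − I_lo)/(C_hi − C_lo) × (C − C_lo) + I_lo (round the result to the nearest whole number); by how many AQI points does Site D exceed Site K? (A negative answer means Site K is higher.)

59

Site K: 25.82 lies in 0.00–44.64, so I_lo=0, I_hi=50, C_lo=0.00, C_hi=44.64.
(50−0)/(44.64−0.00) × (25.82−0.00) + 0 = 50/44.64 × 25.82 + 0 ≈ 28.92 → 29.
Site D 74.63: bracket 44.65–83.89 → index 51–100; slope 49/39.24, offset 29.98.
AQI = 51 + 49/39.24·29.98 ≈ 88.44 ⇒ 88.
AQIs: Site K=29, Site D=88. Site D (88) − Site K (29) = 59.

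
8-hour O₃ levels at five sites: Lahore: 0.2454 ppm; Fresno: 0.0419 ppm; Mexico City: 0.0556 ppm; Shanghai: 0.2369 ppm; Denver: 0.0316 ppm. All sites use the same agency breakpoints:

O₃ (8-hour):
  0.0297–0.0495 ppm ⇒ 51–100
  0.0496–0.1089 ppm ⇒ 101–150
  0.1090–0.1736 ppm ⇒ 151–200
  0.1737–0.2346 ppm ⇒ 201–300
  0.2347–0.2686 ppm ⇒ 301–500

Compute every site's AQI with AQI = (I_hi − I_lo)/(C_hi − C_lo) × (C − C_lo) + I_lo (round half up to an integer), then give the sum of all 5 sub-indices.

Lahore: 0.2454 ∈ [0.2347, 0.2686] ↔ index [301, 500].
301 + (0.2454−0.2347)·(500−301)/(0.2686−0.2347) = 301 + 0.0107·199/0.0339 ≈ 363.81, so AQI = 364.
Fresno 0.0419: bracket 0.0297–0.0495 → index 51–100; slope 49/0.0198, offset 0.0122.
AQI = 51 + 49/0.0198·0.0122 ≈ 81.19 ⇒ 81.
Mexico City: 0.0556 lies in 0.0496–0.1089, so I_lo=101, I_hi=150, C_lo=0.0496, C_hi=0.1089.
(150−101)/(0.1089−0.0496) × (0.0556−0.0496) + 101 = 49/0.0593 × 0.0060 + 101 ≈ 105.96 → 106.
Shanghai 0.2369: bracket 0.2347–0.2686 → index 301–500; slope 199/0.0339, offset 0.0022.
AQI = 301 + 199/0.0339·0.0022 ≈ 313.91 ⇒ 314.
Denver 0.0316: bracket 0.0297–0.0495 → index 51–100; slope 49/0.0198, offset 0.0019.
AQI = 51 + 49/0.0198·0.0019 ≈ 55.70 ⇒ 56.
AQIs: Lahore=364, Fresno=81, Mexico City=106, Shanghai=314, Denver=56. Sum = 364 + 81 + 106 + 314 + 56 = 921.

921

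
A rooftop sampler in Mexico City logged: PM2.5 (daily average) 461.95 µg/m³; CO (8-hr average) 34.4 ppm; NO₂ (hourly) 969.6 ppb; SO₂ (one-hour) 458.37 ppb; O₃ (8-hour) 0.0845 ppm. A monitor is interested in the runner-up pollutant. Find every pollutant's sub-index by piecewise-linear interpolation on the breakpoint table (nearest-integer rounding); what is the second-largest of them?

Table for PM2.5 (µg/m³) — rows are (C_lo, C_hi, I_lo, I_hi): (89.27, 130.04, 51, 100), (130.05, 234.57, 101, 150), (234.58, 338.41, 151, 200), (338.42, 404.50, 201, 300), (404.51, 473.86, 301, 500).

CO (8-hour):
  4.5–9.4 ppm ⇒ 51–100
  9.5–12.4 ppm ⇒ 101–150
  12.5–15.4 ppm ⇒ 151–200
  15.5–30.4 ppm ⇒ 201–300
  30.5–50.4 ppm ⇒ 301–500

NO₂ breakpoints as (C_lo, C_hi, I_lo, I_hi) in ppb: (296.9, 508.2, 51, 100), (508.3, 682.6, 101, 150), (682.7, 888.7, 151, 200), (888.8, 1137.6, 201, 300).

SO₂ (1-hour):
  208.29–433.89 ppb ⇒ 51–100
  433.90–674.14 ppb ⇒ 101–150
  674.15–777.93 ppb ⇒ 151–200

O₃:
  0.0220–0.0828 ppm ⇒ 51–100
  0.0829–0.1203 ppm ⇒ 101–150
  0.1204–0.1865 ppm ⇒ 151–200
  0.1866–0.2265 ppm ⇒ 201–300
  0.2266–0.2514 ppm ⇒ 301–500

340

PM2.5: 461.95 ∈ [404.51, 473.86] ↔ index [301, 500].
301 + (461.95−404.51)·(500−301)/(473.86−404.51) = 301 + 57.44·199/69.35 ≈ 465.82, so AQI = 466.
CO: 34.4 lies in 30.5–50.4, so I_lo=301, I_hi=500, C_lo=30.5, C_hi=50.4.
(500−301)/(50.4−30.5) × (34.4−30.5) + 301 = 199/19.9 × 3.9 + 301 ≈ 340.00 → 340.
NO₂: 969.6 lies in 888.8–1137.6, so I_lo=201, I_hi=300, C_lo=888.8, C_hi=1137.6.
(300−201)/(1137.6−888.8) × (969.6−888.8) + 201 = 99/248.8 × 80.8 + 201 ≈ 233.15 → 233.
SO₂: 458.37 lies in 433.90–674.14, so I_lo=101, I_hi=150, C_lo=433.90, C_hi=674.14.
(150−101)/(674.14−433.90) × (458.37−433.90) + 101 = 49/240.24 × 24.47 + 101 ≈ 105.99 → 106.
O₃ 0.0845: bracket 0.0829–0.1203 → index 101–150; slope 49/0.0374, offset 0.0016.
AQI = 101 + 49/0.0374·0.0016 ≈ 103.10 ⇒ 103.
Sub-indices: PM2.5→466, CO→340, NO₂→233, SO₂→106, O₃→103. Ranked high→low: 466, 340, 233, 106, 103. Second-highest sub-index = 340.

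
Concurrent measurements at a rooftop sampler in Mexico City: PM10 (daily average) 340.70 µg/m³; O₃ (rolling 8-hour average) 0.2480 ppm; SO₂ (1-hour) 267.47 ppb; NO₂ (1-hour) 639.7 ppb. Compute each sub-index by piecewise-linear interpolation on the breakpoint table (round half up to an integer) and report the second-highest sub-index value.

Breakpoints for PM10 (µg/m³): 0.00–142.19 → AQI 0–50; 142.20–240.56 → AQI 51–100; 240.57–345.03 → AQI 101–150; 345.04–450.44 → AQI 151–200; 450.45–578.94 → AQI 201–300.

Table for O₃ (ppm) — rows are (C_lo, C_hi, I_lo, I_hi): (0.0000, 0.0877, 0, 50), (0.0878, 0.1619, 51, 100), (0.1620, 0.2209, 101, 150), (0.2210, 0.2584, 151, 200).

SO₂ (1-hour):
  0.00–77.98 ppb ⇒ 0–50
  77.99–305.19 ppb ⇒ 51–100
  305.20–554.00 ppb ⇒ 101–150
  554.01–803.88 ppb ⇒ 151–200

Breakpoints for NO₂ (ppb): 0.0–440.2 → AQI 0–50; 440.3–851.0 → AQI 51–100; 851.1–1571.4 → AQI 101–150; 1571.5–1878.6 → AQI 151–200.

148

PM10: row 240.57–345.03 (AQI 101–150). (150−101)·(340.70−240.57)/(345.03−240.57) + 101 = 49·100.13/104.46 + 101 ≈ 147.97 → 148.
O₃ 0.2480: bracket 0.2210–0.2584 → index 151–200; slope 49/0.0374, offset 0.0270.
AQI = 151 + 49/0.0374·0.0270 ≈ 186.37 ⇒ 186.
SO₂: 267.47 lies in 77.99–305.19, so I_lo=51, I_hi=100, C_lo=77.99, C_hi=305.19.
(100−51)/(305.19−77.99) × (267.47−77.99) + 51 = 49/227.20 × 189.48 + 51 ≈ 91.86 → 92.
NO₂: 639.7 ∈ [440.3, 851.0] ↔ index [51, 100].
51 + (639.7−440.3)·(100−51)/(851.0−440.3) = 51 + 199.4·49/410.7 ≈ 74.79, so AQI = 75.
Sub-indices: PM10→148, O₃→186, SO₂→92, NO₂→75. Ranked high→low: 186, 148, 92, 75. Second-highest sub-index = 148.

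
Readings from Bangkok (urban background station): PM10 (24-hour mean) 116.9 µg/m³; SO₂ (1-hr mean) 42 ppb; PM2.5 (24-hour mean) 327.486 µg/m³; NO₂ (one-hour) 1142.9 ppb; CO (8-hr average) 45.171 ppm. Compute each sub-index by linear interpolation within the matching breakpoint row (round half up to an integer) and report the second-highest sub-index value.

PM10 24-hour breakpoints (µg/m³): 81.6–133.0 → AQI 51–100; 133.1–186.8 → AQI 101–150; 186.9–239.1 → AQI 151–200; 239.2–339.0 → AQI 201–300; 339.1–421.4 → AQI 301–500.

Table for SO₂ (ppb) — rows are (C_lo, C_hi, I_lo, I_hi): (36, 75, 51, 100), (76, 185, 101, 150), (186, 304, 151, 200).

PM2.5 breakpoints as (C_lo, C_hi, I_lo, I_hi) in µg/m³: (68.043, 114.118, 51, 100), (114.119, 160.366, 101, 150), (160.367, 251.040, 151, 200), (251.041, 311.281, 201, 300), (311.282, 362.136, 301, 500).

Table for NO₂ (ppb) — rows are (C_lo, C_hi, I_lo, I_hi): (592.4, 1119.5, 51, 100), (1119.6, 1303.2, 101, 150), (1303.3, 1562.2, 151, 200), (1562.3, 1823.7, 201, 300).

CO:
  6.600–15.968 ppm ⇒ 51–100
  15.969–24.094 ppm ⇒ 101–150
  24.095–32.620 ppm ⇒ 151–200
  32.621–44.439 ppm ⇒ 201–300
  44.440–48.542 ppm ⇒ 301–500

PM10: 116.9 lies in 81.6–133.0, so I_lo=51, I_hi=100, C_lo=81.6, C_hi=133.0.
(100−51)/(133.0−81.6) × (116.9−81.6) + 51 = 49/51.4 × 35.3 + 51 ≈ 84.65 → 85.
SO₂: 42 lies in 36–75, so I_lo=51, I_hi=100, C_lo=36, C_hi=75.
(100−51)/(75−36) × (42−36) + 51 = 49/39 × 6 + 51 ≈ 58.54 → 59.
PM2.5: row 311.282–362.136 (AQI 301–500). (500−301)·(327.486−311.282)/(362.136−311.282) + 301 = 199·16.204/50.854 + 301 ≈ 364.41 → 364.
NO₂: row 1119.6–1303.2 (AQI 101–150). (150−101)·(1142.9−1119.6)/(1303.2−1119.6) + 101 = 49·23.3/183.6 + 101 ≈ 107.22 → 107.
CO: 45.171 lies in 44.440–48.542, so I_lo=301, I_hi=500, C_lo=44.440, C_hi=48.542.
(500−301)/(48.542−44.440) × (45.171−44.440) + 301 = 199/4.102 × 0.731 + 301 ≈ 336.46 → 336.
Sub-indices: PM10→85, SO₂→59, PM2.5→364, NO₂→107, CO→336. Ranked high→low: 364, 336, 107, 85, 59. Second-highest sub-index = 336.

336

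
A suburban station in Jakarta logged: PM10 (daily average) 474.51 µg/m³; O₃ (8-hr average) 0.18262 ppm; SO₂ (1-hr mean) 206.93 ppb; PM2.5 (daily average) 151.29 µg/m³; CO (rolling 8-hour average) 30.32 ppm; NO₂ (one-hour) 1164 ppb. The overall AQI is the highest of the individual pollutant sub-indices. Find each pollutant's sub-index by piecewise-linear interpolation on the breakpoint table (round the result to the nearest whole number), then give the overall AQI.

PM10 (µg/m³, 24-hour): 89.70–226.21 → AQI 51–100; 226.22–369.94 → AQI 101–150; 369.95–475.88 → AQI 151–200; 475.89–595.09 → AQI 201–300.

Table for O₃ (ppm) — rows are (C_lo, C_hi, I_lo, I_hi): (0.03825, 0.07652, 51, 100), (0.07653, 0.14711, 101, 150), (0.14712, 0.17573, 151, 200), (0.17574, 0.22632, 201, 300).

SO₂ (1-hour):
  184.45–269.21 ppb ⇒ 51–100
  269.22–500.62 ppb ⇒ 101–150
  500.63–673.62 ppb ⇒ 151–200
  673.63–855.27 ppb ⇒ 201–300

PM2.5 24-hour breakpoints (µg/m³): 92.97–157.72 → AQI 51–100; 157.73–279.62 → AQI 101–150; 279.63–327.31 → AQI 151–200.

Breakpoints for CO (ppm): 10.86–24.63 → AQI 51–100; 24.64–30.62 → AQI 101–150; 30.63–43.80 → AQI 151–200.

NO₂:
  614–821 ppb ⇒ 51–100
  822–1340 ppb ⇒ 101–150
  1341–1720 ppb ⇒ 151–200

PM10: 474.51 ∈ [369.95, 475.88] ↔ index [151, 200].
151 + (474.51−369.95)·(200−151)/(475.88−369.95) = 151 + 104.56·49/105.93 ≈ 199.37, so AQI = 199.
O₃: 0.18262 lies in 0.17574–0.22632, so I_lo=201, I_hi=300, C_lo=0.17574, C_hi=0.22632.
(300−201)/(0.22632−0.17574) × (0.18262−0.17574) + 201 = 99/0.05058 × 0.00688 + 201 ≈ 214.47 → 214.
SO₂: 206.93 lies in 184.45–269.21, so I_lo=51, I_hi=100, C_lo=184.45, C_hi=269.21.
(100−51)/(269.21−184.45) × (206.93−184.45) + 51 = 49/84.76 × 22.48 + 51 ≈ 64.00 → 64.
PM2.5: 151.29 lies in 92.97–157.72, so I_lo=51, I_hi=100, C_lo=92.97, C_hi=157.72.
(100−51)/(157.72−92.97) × (151.29−92.97) + 51 = 49/64.75 × 58.32 + 51 ≈ 95.13 → 95.
CO: 30.32 lies in 24.64–30.62, so I_lo=101, I_hi=150, C_lo=24.64, C_hi=30.62.
(150−101)/(30.62−24.64) × (30.32−24.64) + 101 = 49/5.98 × 5.68 + 101 ≈ 147.54 → 148.
NO₂ 1164: bracket 822–1340 → index 101–150; slope 49/518, offset 342.
AQI = 101 + 49/518·342 ≈ 133.35 ⇒ 133.
Sub-indices: PM10→199, O₃→214, SO₂→64, PM2.5→95, CO→148, NO₂→133. Overall AQI = max = 214; dominant pollutant is O₃.

214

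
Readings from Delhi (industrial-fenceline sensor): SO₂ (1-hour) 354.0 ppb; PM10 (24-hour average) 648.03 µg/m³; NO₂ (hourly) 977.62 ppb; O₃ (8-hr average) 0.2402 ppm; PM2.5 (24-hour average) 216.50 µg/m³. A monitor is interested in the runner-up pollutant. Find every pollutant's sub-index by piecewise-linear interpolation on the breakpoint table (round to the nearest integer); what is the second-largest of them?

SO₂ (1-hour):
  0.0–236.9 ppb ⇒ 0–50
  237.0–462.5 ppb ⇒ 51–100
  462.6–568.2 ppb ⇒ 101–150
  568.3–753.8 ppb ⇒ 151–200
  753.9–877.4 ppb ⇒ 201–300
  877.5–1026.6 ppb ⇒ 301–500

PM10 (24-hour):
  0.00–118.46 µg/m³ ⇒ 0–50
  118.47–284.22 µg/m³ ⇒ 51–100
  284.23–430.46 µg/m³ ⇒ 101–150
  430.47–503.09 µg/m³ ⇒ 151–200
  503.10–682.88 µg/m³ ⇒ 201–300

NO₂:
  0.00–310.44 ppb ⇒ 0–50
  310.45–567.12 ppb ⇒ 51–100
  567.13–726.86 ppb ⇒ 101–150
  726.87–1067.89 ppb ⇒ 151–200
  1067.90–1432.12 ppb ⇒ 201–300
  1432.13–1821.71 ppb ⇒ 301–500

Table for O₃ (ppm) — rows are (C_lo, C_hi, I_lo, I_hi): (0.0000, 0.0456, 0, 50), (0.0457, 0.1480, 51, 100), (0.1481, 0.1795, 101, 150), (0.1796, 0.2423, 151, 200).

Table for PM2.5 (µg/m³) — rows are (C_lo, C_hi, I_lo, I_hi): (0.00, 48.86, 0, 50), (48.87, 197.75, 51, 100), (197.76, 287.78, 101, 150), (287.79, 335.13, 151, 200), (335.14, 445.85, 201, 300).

SO₂ 354.0: bracket 237.0–462.5 → index 51–100; slope 49/225.5, offset 117.0.
AQI = 51 + 49/225.5·117.0 ≈ 76.42 ⇒ 76.
PM10: row 503.10–682.88 (AQI 201–300). (300−201)·(648.03−503.10)/(682.88−503.10) + 201 = 99·144.93/179.78 + 201 ≈ 280.81 → 281.
NO₂: row 726.87–1067.89 (AQI 151–200). (200−151)·(977.62−726.87)/(1067.89−726.87) + 151 = 49·250.75/341.02 + 151 ≈ 187.03 → 187.
O₃ 0.2402: bracket 0.1796–0.2423 → index 151–200; slope 49/0.0627, offset 0.0606.
AQI = 151 + 49/0.0627·0.0606 ≈ 198.36 ⇒ 198.
PM2.5: row 197.76–287.78 (AQI 101–150). (150−101)·(216.50−197.76)/(287.78−197.76) + 101 = 49·18.74/90.02 + 101 ≈ 111.20 → 111.
Sub-indices: SO₂→76, PM10→281, NO₂→187, O₃→198, PM2.5→111. Ranked high→low: 281, 198, 187, 111, 76. Second-highest sub-index = 198.

198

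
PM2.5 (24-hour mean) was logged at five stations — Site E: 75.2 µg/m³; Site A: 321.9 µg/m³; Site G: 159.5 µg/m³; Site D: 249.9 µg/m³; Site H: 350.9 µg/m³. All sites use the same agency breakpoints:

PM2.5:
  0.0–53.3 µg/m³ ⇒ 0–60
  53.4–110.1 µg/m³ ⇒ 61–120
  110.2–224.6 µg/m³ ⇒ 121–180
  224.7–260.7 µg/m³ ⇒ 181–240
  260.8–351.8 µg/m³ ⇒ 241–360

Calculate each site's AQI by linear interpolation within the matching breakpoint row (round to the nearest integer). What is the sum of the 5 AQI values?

Site E 75.2: bracket 53.4–110.1 → index 61–120; slope 59/56.7, offset 21.8.
AQI = 61 + 59/56.7·21.8 ≈ 83.68 ⇒ 84.
Site A: row 260.8–351.8 (AQI 241–360). (360−241)·(321.9−260.8)/(351.8−260.8) + 241 = 119·61.1/91.0 + 241 ≈ 320.90 → 321.
Site G: row 110.2–224.6 (AQI 121–180). (180−121)·(159.5−110.2)/(224.6−110.2) + 121 = 59·49.3/114.4 + 121 ≈ 146.43 → 146.
Site D: row 224.7–260.7 (AQI 181–240). (240−181)·(249.9−224.7)/(260.7−224.7) + 181 = 59·25.2/36.0 + 181 ≈ 222.30 → 222.
Site H 350.9: bracket 260.8–351.8 → index 241–360; slope 119/91.0, offset 90.1.
AQI = 241 + 119/91.0·90.1 ≈ 358.82 ⇒ 359.
AQIs: Site E=84, Site A=321, Site G=146, Site D=222, Site H=359. Sum = 84 + 321 + 146 + 222 + 359 = 1132.

1132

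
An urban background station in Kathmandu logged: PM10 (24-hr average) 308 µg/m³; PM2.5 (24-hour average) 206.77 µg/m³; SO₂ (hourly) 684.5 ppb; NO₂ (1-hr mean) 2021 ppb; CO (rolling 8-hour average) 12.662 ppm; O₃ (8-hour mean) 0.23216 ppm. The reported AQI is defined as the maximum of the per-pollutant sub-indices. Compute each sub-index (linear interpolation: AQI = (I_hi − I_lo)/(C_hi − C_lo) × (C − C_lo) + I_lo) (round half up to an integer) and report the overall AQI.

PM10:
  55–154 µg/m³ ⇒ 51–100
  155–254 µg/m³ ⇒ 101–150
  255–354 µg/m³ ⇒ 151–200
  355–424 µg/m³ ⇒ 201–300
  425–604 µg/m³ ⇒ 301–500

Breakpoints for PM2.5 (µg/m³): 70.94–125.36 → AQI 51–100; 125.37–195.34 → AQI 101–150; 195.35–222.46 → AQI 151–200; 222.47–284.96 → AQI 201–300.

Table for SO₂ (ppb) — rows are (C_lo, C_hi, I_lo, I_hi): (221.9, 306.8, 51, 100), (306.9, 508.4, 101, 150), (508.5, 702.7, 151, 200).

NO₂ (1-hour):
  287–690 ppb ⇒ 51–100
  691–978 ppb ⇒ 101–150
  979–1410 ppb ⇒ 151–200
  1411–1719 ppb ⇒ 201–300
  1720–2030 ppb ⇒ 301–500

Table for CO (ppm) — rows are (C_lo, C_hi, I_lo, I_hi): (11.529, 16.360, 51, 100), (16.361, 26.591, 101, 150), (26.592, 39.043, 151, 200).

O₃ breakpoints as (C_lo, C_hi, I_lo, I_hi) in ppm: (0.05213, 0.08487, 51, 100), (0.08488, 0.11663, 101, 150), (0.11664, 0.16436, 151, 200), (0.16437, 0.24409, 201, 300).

PM10: row 255–354 (AQI 151–200). (200−151)·(308−255)/(354−255) + 151 = 49·53/99 + 151 ≈ 177.23 → 177.
PM2.5 206.77: bracket 195.35–222.46 → index 151–200; slope 49/27.11, offset 11.42.
AQI = 151 + 49/27.11·11.42 ≈ 171.64 ⇒ 172.
SO₂: 684.5 lies in 508.5–702.7, so I_lo=151, I_hi=200, C_lo=508.5, C_hi=702.7.
(200−151)/(702.7−508.5) × (684.5−508.5) + 151 = 49/194.2 × 176.0 + 151 ≈ 195.41 → 195.
NO₂: 2021 lies in 1720–2030, so I_lo=301, I_hi=500, C_lo=1720, C_hi=2030.
(500−301)/(2030−1720) × (2021−1720) + 301 = 199/310 × 301 + 301 ≈ 494.22 → 494.
CO: row 11.529–16.360 (AQI 51–100). (100−51)·(12.662−11.529)/(16.360−11.529) + 51 = 49·1.133/4.831 + 51 ≈ 62.49 → 62.
O₃: 0.23216 ∈ [0.16437, 0.24409] ↔ index [201, 300].
201 + (0.23216−0.16437)·(300−201)/(0.24409−0.16437) = 201 + 0.06779·99/0.07972 ≈ 285.18, so AQI = 285.
Sub-indices: PM10→177, PM2.5→172, SO₂→195, NO₂→494, CO→62, O₃→285. Overall AQI = max = 494; dominant pollutant is NO₂.

494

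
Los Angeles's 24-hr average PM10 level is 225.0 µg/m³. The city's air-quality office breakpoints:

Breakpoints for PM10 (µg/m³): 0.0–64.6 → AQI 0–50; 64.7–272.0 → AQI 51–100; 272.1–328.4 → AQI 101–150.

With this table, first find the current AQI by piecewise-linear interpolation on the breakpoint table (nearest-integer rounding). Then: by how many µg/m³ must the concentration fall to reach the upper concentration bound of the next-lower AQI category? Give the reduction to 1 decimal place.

PM10: row 64.7–272.0 (AQI 51–100). (100−51)·(225.0−64.7)/(272.0−64.7) + 51 = 49·160.3/207.3 + 51 ≈ 88.89 → 89.
Current AQI 89 is in the Moderate range (51–100). The next-lower category tops out at AQI 50, whose upper concentration bound is 64.6 µg/m³.
Reduction needed = 225.0 − 64.6 = 160.4 µg/m³.

160.4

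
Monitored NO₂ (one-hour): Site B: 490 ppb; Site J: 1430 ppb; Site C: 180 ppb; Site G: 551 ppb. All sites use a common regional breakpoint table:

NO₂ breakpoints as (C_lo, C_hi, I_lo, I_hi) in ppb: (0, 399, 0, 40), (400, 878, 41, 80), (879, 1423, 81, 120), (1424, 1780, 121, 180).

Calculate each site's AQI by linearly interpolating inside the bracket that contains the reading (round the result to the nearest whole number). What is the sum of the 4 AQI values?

241

Site B: 490 lies in 400–878, so I_lo=41, I_hi=80, C_lo=400, C_hi=878.
(80−41)/(878−400) × (490−400) + 41 = 39/478 × 90 + 41 ≈ 48.34 → 48.
Site J: 1430 ∈ [1424, 1780] ↔ index [121, 180].
121 + (1430−1424)·(180−121)/(1780−1424) = 121 + 6·59/356 ≈ 121.99, so AQI = 122.
Site C 180: bracket 0–399 → index 0–40; slope 40/399, offset 180.
AQI = 0 + 40/399·180 ≈ 18.05 ⇒ 18.
Site G 551: bracket 400–878 → index 41–80; slope 39/478, offset 151.
AQI = 41 + 39/478·151 ≈ 53.32 ⇒ 53.
AQIs: Site B=48, Site J=122, Site C=18, Site G=53. Sum = 48 + 122 + 18 + 53 = 241.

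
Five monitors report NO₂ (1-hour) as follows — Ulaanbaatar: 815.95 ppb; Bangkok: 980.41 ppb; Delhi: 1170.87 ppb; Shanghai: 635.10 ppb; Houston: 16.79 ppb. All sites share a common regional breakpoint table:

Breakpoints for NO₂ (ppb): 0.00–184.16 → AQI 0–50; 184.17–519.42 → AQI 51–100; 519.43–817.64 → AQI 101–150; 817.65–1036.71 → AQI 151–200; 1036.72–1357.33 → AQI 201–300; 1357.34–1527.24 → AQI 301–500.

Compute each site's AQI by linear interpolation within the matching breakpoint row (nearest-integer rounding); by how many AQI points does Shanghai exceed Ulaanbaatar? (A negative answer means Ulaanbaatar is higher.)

Ulaanbaatar: 815.95 ∈ [519.43, 817.64] ↔ index [101, 150].
101 + (815.95−519.43)·(150−101)/(817.64−519.43) = 101 + 296.52·49/298.21 ≈ 149.72, so AQI = 150.
Bangkok: 980.41 lies in 817.65–1036.71, so I_lo=151, I_hi=200, C_lo=817.65, C_hi=1036.71.
(200−151)/(1036.71−817.65) × (980.41−817.65) + 151 = 49/219.06 × 162.76 + 151 ≈ 187.41 → 187.
Delhi: 1170.87 lies in 1036.72–1357.33, so I_lo=201, I_hi=300, C_lo=1036.72, C_hi=1357.33.
(300−201)/(1357.33−1036.72) × (1170.87−1036.72) + 201 = 99/320.61 × 134.15 + 201 ≈ 242.42 → 242.
Shanghai: 635.10 lies in 519.43–817.64, so I_lo=101, I_hi=150, C_lo=519.43, C_hi=817.64.
(150−101)/(817.64−519.43) × (635.10−519.43) + 101 = 49/298.21 × 115.67 + 101 ≈ 120.01 → 120.
Houston: 16.79 lies in 0.00–184.16, so I_lo=0, I_hi=50, C_lo=0.00, C_hi=184.16.
(50−0)/(184.16−0.00) × (16.79−0.00) + 0 = 50/184.16 × 16.79 + 0 ≈ 4.56 → 5.
AQIs: Ulaanbaatar=150, Bangkok=187, Delhi=242, Shanghai=120, Houston=5. Shanghai (120) − Ulaanbaatar (150) = -30.

-30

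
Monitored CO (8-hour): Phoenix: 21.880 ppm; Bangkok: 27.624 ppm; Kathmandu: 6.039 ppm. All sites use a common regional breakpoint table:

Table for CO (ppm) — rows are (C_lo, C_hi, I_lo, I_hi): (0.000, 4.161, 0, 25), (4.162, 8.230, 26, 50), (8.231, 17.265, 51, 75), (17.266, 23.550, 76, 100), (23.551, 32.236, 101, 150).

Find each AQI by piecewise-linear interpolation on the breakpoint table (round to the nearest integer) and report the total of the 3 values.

255

Phoenix: row 17.266–23.550 (AQI 76–100). (100−76)·(21.880−17.266)/(23.550−17.266) + 76 = 24·4.614/6.284 + 76 ≈ 93.62 → 94.
Bangkok: 27.624 ∈ [23.551, 32.236] ↔ index [101, 150].
101 + (27.624−23.551)·(150−101)/(32.236−23.551) = 101 + 4.073·49/8.685 ≈ 123.98, so AQI = 124.
Kathmandu: 6.039 lies in 4.162–8.230, so I_lo=26, I_hi=50, C_lo=4.162, C_hi=8.230.
(50−26)/(8.230−4.162) × (6.039−4.162) + 26 = 24/4.068 × 1.877 + 26 ≈ 37.07 → 37.
AQIs: Phoenix=94, Bangkok=124, Kathmandu=37. Sum = 94 + 124 + 37 = 255.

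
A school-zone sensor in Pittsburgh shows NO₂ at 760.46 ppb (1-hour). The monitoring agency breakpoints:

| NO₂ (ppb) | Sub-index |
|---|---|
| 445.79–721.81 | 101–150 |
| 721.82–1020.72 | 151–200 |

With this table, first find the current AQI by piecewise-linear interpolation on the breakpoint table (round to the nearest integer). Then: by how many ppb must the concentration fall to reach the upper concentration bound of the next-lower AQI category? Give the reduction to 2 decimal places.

NO₂: 760.46 lies in 721.82–1020.72, so I_lo=151, I_hi=200, C_lo=721.82, C_hi=1020.72.
(200−151)/(1020.72−721.82) × (760.46−721.82) + 151 = 49/298.90 × 38.64 + 151 ≈ 157.33 → 157.
Current AQI 157 is in the Unhealthy range (151–200). The next-lower category tops out at AQI 150, whose upper concentration bound is 721.81 ppb.
Reduction needed = 760.46 − 721.81 = 38.65 ppb.

38.65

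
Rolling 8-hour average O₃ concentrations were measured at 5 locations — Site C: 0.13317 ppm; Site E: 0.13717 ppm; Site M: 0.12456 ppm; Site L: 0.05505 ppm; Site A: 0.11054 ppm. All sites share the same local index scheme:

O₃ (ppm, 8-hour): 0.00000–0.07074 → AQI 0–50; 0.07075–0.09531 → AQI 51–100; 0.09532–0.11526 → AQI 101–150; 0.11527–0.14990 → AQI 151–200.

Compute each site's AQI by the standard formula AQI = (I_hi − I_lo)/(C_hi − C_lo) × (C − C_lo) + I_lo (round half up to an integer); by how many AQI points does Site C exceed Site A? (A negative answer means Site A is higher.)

38

Site C: 0.13317 lies in 0.11527–0.14990, so I_lo=151, I_hi=200, C_lo=0.11527, C_hi=0.14990.
(200−151)/(0.14990−0.11527) × (0.13317−0.11527) + 151 = 49/0.03463 × 0.01790 + 151 ≈ 176.33 → 176.
Site E: 0.13717 lies in 0.11527–0.14990, so I_lo=151, I_hi=200, C_lo=0.11527, C_hi=0.14990.
(200−151)/(0.14990−0.11527) × (0.13717−0.11527) + 151 = 49/0.03463 × 0.02190 + 151 ≈ 181.99 → 182.
Site M: 0.12456 lies in 0.11527–0.14990, so I_lo=151, I_hi=200, C_lo=0.11527, C_hi=0.14990.
(200−151)/(0.14990−0.11527) × (0.12456−0.11527) + 151 = 49/0.03463 × 0.00929 + 151 ≈ 164.14 → 164.
Site L 0.05505: bracket 0.00000–0.07074 → index 0–50; slope 50/0.07074, offset 0.05505.
AQI = 0 + 50/0.07074·0.05505 ≈ 38.91 ⇒ 39.
Site A 0.11054: bracket 0.09532–0.11526 → index 101–150; slope 49/0.01994, offset 0.01522.
AQI = 101 + 49/0.01994·0.01522 ≈ 138.40 ⇒ 138.
AQIs: Site C=176, Site E=182, Site M=164, Site L=39, Site A=138. Site C (176) − Site A (138) = 38.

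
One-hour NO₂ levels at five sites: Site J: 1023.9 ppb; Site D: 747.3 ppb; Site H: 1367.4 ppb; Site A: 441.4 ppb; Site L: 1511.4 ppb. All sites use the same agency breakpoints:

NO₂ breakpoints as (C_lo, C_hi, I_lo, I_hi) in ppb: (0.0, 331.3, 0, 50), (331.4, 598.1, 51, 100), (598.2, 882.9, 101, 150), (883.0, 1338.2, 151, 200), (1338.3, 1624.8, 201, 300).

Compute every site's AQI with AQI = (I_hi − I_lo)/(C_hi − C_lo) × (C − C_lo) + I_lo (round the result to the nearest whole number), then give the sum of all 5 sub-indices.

Site J: 1023.9 lies in 883.0–1338.2, so I_lo=151, I_hi=200, C_lo=883.0, C_hi=1338.2.
(200−151)/(1338.2−883.0) × (1023.9−883.0) + 151 = 49/455.2 × 140.9 + 151 ≈ 166.17 → 166.
Site D 747.3: bracket 598.2–882.9 → index 101–150; slope 49/284.7, offset 149.1.
AQI = 101 + 49/284.7·149.1 ≈ 126.66 ⇒ 127.
Site H 1367.4: bracket 1338.3–1624.8 → index 201–300; slope 99/286.5, offset 29.1.
AQI = 201 + 99/286.5·29.1 ≈ 211.06 ⇒ 211.
Site A: row 331.4–598.1 (AQI 51–100). (100−51)·(441.4−331.4)/(598.1−331.4) + 51 = 49·110.0/266.7 + 51 ≈ 71.21 → 71.
Site L: row 1338.3–1624.8 (AQI 201–300). (300−201)·(1511.4−1338.3)/(1624.8−1338.3) + 201 = 99·173.1/286.5 + 201 ≈ 260.81 → 261.
AQIs: Site J=166, Site D=127, Site H=211, Site A=71, Site L=261. Sum = 166 + 127 + 211 + 71 + 261 = 836.

836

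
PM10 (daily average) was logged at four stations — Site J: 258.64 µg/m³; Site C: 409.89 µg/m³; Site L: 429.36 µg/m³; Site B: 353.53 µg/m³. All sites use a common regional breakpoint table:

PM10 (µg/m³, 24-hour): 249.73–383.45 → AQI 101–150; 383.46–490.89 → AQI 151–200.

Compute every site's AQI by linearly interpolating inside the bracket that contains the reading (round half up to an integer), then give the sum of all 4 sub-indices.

Site J: 258.64 ∈ [249.73, 383.45] ↔ index [101, 150].
101 + (258.64−249.73)·(150−101)/(383.45−249.73) = 101 + 8.91·49/133.72 ≈ 104.26, so AQI = 104.
Site C: row 383.46–490.89 (AQI 151–200). (200−151)·(409.89−383.46)/(490.89−383.46) + 151 = 49·26.43/107.43 + 151 ≈ 163.06 → 163.
Site L: row 383.46–490.89 (AQI 151–200). (200−151)·(429.36−383.46)/(490.89−383.46) + 151 = 49·45.90/107.43 + 151 ≈ 171.94 → 172.
Site B: row 249.73–383.45 (AQI 101–150). (150−101)·(353.53−249.73)/(383.45−249.73) + 101 = 49·103.80/133.72 + 101 ≈ 139.04 → 139.
AQIs: Site J=104, Site C=163, Site L=172, Site B=139. Sum = 104 + 163 + 172 + 139 = 578.

578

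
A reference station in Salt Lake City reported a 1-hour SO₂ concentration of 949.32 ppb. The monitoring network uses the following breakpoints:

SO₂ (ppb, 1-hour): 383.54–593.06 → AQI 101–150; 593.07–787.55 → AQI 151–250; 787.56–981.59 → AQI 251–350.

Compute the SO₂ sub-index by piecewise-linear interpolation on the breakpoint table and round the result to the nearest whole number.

334

SO₂: row 787.56–981.59 (AQI 251–350). (350−251)·(949.32−787.56)/(981.59−787.56) + 251 = 99·161.76/194.03 + 251 ≈ 333.53 → 334.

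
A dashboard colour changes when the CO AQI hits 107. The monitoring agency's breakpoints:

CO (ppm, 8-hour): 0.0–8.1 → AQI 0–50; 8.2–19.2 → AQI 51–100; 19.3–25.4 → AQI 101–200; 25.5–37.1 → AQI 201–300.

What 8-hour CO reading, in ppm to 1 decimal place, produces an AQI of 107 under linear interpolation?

AQI 107 lies in the 101–200 band, which corresponds to 19.3–25.4 ppm.
C = 19.3 + (107−101)×(25.4−19.3)/(200−101) = 19.3 + 6×6.1/99 ≈ 19.670 ppm → 19.7 ppm to 1 dp.

19.7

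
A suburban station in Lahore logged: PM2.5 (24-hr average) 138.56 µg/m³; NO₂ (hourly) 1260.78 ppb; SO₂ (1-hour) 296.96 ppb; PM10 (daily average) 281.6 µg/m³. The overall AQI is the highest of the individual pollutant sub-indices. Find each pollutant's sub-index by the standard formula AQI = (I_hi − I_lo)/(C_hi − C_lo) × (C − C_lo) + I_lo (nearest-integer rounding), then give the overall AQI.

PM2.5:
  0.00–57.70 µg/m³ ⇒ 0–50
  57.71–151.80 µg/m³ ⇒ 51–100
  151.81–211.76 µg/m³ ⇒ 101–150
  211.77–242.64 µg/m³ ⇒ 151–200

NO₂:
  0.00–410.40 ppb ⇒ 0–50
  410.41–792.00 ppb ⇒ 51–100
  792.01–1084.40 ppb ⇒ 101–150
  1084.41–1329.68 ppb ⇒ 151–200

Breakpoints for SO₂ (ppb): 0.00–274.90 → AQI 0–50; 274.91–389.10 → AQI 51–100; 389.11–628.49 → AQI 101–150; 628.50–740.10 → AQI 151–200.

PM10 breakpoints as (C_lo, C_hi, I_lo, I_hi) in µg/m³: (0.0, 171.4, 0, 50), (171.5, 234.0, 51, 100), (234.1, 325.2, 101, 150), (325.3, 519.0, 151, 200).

186

PM2.5: row 57.71–151.80 (AQI 51–100). (100−51)·(138.56−57.71)/(151.80−57.71) + 51 = 49·80.85/94.09 + 51 ≈ 93.10 → 93.
NO₂: 1260.78 lies in 1084.41–1329.68, so I_lo=151, I_hi=200, C_lo=1084.41, C_hi=1329.68.
(200−151)/(1329.68−1084.41) × (1260.78−1084.41) + 151 = 49/245.27 × 176.37 + 151 ≈ 186.24 → 186.
SO₂ 296.96: bracket 274.91–389.10 → index 51–100; slope 49/114.19, offset 22.05.
AQI = 51 + 49/114.19·22.05 ≈ 60.46 ⇒ 60.
PM10: 281.6 ∈ [234.1, 325.2] ↔ index [101, 150].
101 + (281.6−234.1)·(150−101)/(325.2−234.1) = 101 + 47.5·49/91.1 ≈ 126.55, so AQI = 127.
Sub-indices: PM2.5→93, NO₂→186, SO₂→60, PM10→127. Overall AQI = max = 186; dominant pollutant is NO₂.
AQI 186: Unhealthy.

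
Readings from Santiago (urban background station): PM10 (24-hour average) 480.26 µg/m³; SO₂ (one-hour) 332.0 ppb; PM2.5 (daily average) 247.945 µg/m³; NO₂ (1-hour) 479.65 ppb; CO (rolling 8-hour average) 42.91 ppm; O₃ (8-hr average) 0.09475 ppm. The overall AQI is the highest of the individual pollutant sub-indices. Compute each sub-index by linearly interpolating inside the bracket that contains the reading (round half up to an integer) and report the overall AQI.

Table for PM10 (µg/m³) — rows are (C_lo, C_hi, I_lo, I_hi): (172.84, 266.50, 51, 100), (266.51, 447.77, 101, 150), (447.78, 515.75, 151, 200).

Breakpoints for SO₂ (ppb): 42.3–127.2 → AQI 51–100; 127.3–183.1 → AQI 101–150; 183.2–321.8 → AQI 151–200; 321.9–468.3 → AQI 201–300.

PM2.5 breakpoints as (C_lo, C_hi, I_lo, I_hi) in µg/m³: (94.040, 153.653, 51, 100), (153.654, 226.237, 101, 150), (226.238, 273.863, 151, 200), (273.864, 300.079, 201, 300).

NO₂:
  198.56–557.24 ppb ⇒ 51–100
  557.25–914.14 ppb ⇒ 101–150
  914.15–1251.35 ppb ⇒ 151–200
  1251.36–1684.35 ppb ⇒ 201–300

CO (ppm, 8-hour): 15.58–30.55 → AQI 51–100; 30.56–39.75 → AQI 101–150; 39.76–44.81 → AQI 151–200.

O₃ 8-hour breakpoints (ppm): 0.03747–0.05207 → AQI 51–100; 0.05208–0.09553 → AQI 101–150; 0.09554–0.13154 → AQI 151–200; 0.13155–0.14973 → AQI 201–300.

PM10: row 447.78–515.75 (AQI 151–200). (200−151)·(480.26−447.78)/(515.75−447.78) + 151 = 49·32.48/67.97 + 151 ≈ 174.42 → 174.
SO₂: row 321.9–468.3 (AQI 201–300). (300−201)·(332.0−321.9)/(468.3−321.9) + 201 = 99·10.1/146.4 + 201 ≈ 207.83 → 208.
PM2.5: 247.945 lies in 226.238–273.863, so I_lo=151, I_hi=200, C_lo=226.238, C_hi=273.863.
(200−151)/(273.863−226.238) × (247.945−226.238) + 151 = 49/47.625 × 21.707 + 151 ≈ 173.33 → 173.
NO₂ 479.65: bracket 198.56–557.24 → index 51–100; slope 49/358.68, offset 281.09.
AQI = 51 + 49/358.68·281.09 ≈ 89.40 ⇒ 89.
CO: 42.91 ∈ [39.76, 44.81] ↔ index [151, 200].
151 + (42.91−39.76)·(200−151)/(44.81−39.76) = 151 + 3.15·49/5.05 ≈ 181.56, so AQI = 182.
O₃: row 0.05208–0.09553 (AQI 101–150). (150−101)·(0.09475−0.05208)/(0.09553−0.05208) + 101 = 49·0.04267/0.04345 + 101 ≈ 149.12 → 149.
Sub-indices: PM10→174, SO₂→208, PM2.5→173, NO₂→89, CO→182, O₃→149. Overall AQI = max = 208; dominant pollutant is SO₂.

208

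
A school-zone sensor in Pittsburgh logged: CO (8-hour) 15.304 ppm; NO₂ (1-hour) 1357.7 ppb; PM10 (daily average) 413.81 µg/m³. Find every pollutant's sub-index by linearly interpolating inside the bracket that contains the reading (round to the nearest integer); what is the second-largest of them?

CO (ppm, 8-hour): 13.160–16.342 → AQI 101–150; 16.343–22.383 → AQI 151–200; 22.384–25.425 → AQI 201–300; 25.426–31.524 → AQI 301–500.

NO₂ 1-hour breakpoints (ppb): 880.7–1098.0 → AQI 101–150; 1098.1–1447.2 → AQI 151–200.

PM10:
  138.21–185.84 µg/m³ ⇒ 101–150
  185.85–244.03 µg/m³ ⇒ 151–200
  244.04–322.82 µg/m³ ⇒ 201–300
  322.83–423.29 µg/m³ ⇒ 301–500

187

CO: 15.304 lies in 13.160–16.342, so I_lo=101, I_hi=150, C_lo=13.160, C_hi=16.342.
(150−101)/(16.342−13.160) × (15.304−13.160) + 101 = 49/3.182 × 2.144 + 101 ≈ 134.02 → 134.
NO₂: 1357.7 lies in 1098.1–1447.2, so I_lo=151, I_hi=200, C_lo=1098.1, C_hi=1447.2.
(200−151)/(1447.2−1098.1) × (1357.7−1098.1) + 151 = 49/349.1 × 259.6 + 151 ≈ 187.44 → 187.
PM10 413.81: bracket 322.83–423.29 → index 301–500; slope 199/100.46, offset 90.98.
AQI = 301 + 199/100.46·90.98 ≈ 481.22 ⇒ 481.
Sub-indices: CO→134, NO₂→187, PM10→481. Ranked high→low: 481, 187, 134. Second-highest sub-index = 187.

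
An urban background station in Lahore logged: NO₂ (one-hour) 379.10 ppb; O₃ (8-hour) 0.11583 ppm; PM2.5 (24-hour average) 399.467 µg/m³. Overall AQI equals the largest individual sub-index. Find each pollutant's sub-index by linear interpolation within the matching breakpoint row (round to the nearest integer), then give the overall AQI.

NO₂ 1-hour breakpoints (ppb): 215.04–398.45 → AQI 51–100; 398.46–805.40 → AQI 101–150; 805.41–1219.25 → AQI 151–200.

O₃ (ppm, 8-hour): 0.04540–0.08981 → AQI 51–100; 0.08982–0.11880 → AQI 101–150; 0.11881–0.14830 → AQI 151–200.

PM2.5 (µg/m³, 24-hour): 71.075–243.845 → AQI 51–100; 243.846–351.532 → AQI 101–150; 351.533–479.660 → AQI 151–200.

NO₂: 379.10 ∈ [215.04, 398.45] ↔ index [51, 100].
51 + (379.10−215.04)·(100−51)/(398.45−215.04) = 51 + 164.06·49/183.41 ≈ 94.83, so AQI = 95.
O₃ 0.11583: bracket 0.08982–0.11880 → index 101–150; slope 49/0.02898, offset 0.02601.
AQI = 101 + 49/0.02898·0.02601 ≈ 144.98 ⇒ 145.
PM2.5 399.467: bracket 351.533–479.660 → index 151–200; slope 49/128.127, offset 47.934.
AQI = 151 + 49/128.127·47.934 ≈ 169.33 ⇒ 169.
Sub-indices: NO₂→95, O₃→145, PM2.5→169. Overall AQI = max = 169; dominant pollutant is PM2.5.

169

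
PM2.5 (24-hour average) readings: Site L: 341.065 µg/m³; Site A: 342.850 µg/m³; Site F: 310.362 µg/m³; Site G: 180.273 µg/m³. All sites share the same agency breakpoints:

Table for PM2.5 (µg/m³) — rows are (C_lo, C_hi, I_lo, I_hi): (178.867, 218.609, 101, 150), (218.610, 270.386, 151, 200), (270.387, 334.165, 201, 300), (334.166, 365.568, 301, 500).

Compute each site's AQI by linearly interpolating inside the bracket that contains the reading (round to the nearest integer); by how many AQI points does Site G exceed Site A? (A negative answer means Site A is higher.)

Site L: row 334.166–365.568 (AQI 301–500). (500−301)·(341.065−334.166)/(365.568−334.166) + 301 = 199·6.899/31.402 + 301 ≈ 344.72 → 345.
Site A: row 334.166–365.568 (AQI 301–500). (500−301)·(342.850−334.166)/(365.568−334.166) + 301 = 199·8.684/31.402 + 301 ≈ 356.03 → 356.
Site F: 310.362 ∈ [270.387, 334.165] ↔ index [201, 300].
201 + (310.362−270.387)·(300−201)/(334.165−270.387) = 201 + 39.975·99/63.778 ≈ 263.05, so AQI = 263.
Site G: row 178.867–218.609 (AQI 101–150). (150−101)·(180.273−178.867)/(218.609−178.867) + 101 = 49·1.406/39.742 + 101 ≈ 102.73 → 103.
AQIs: Site L=345, Site A=356, Site F=263, Site G=103. Site G (103) − Site A (356) = -253.

-253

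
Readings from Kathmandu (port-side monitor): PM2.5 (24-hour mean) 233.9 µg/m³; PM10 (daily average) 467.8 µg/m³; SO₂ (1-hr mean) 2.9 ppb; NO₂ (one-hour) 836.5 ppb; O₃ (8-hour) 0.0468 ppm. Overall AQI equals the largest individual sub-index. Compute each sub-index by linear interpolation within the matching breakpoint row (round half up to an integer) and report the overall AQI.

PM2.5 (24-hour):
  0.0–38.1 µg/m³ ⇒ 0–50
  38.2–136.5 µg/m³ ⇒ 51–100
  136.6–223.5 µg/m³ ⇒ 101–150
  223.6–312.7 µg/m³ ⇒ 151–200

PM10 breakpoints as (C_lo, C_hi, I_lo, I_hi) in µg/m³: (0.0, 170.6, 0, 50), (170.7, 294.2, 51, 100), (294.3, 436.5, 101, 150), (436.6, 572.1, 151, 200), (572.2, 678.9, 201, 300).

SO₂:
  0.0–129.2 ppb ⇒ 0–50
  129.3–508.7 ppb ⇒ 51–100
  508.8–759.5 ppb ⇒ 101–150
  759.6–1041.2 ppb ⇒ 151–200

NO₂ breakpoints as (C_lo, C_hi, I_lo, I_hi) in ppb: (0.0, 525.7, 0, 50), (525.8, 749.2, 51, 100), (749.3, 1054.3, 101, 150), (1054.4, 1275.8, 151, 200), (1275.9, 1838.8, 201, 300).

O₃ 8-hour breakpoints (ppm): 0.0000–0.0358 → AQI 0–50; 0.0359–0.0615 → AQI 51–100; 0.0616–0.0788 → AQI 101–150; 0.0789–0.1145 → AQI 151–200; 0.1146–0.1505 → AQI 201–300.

162

PM2.5: 233.9 ∈ [223.6, 312.7] ↔ index [151, 200].
151 + (233.9−223.6)·(200−151)/(312.7−223.6) = 151 + 10.3·49/89.1 ≈ 156.66, so AQI = 157.
PM10 467.8: bracket 436.6–572.1 → index 151–200; slope 49/135.5, offset 31.2.
AQI = 151 + 49/135.5·31.2 ≈ 162.28 ⇒ 162.
SO₂: 2.9 ∈ [0.0, 129.2] ↔ index [0, 50].
0 + (2.9−0.0)·(50−0)/(129.2−0.0) = 0 + 2.9·50/129.2 ≈ 1.12, so AQI = 1.
NO₂: row 749.3–1054.3 (AQI 101–150). (150−101)·(836.5−749.3)/(1054.3−749.3) + 101 = 49·87.2/305.0 + 101 ≈ 115.01 → 115.
O₃: 0.0468 lies in 0.0359–0.0615, so I_lo=51, I_hi=100, C_lo=0.0359, C_hi=0.0615.
(100−51)/(0.0615−0.0359) × (0.0468−0.0359) + 51 = 49/0.0256 × 0.0109 + 51 ≈ 71.86 → 72.
Sub-indices: PM2.5→157, PM10→162, SO₂→1, NO₂→115, O₃→72. Overall AQI = max = 162; dominant pollutant is PM10.
AQI 162: Unhealthy.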